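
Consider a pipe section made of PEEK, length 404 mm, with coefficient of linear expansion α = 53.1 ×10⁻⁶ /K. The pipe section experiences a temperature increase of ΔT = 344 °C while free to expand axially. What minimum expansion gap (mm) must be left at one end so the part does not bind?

ΔL = α·L₀·ΔT = 53.1×10⁻⁶ × 404 mm × 344.0 K = 7.38 mm.

7.38 mm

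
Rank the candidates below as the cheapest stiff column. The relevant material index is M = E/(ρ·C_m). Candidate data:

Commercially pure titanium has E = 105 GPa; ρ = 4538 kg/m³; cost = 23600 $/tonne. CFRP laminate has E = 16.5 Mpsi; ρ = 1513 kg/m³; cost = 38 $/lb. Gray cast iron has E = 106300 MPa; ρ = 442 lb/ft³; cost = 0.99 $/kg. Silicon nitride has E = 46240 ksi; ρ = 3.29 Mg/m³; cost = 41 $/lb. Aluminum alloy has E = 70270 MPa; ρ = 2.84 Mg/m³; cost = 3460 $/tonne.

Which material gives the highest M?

gray cast iron

Normalizing units and computing the index:
  commercially pure titanium: E = 105.0 GPa, ρ = 4538 kg/m³, cost = 23.60 $/kg
  CFRP laminate: E = 113.8 GPa, ρ = 1513 kg/m³, cost = 83.77 $/kg
  gray cast iron: E = 106.3 GPa, ρ = 7080 kg/m³, cost = 0.9900 $/kg
  silicon nitride: E = 318.8 GPa, ρ = 3290 kg/m³, cost = 90.39 $/kg
  aluminum alloy: E = 70.27 GPa, ρ = 2840 kg/m³, cost = 3.460 $/kg
  gray cast iron: M = 15.2 MN·m per $
  aluminum alloy: M = 7.15 MN·m per $
  silicon nitride: M = 1.07 MN·m per $
  commercially pure titanium: M = 0.980 MN·m per $
  CFRP laminate: M = 0.898 MN·m per $
Gray cast iron ranks first.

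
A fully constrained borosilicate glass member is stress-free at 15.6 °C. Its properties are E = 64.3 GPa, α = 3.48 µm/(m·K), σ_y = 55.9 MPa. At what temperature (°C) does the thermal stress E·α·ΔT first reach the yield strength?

E·α·ΔT = 55.90 MPa ⇒ ΔT = 55.90 / (64.30×10³ × 3.48×10⁻⁶) = 249.8 K.
T = 15.6 + 249.8 = 265.4 °C.

265 °C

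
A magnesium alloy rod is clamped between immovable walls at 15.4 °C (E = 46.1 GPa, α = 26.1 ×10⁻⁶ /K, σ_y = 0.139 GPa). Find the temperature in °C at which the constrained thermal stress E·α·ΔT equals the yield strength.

σ_y = 0.139 GPa = 139.0 MPa.
E·α·ΔT = 139.0 MPa ⇒ ΔT = 139.0 / (46.10×10³ × 26.1×10⁻⁶) = 115.5 K.
T = 15.4 + 115.5 = 130.9 °C.

131 °C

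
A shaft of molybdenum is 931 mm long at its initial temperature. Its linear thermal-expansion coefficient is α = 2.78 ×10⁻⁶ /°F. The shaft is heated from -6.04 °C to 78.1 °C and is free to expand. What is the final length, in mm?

Convert α: 2.78×10⁻⁶/°F × (9/5) = 5.00×10⁻⁶/K.
ΔT = 78.1 − (-6.04) = 84.14 K.
ΔL = α·L₀·ΔT = 5.00×10⁻⁶ × 931 mm × 84.14 K = 0.392 mm.
L = L₀ + ΔL = 931 + 0.392 = 931.39 mm.

931.39 mm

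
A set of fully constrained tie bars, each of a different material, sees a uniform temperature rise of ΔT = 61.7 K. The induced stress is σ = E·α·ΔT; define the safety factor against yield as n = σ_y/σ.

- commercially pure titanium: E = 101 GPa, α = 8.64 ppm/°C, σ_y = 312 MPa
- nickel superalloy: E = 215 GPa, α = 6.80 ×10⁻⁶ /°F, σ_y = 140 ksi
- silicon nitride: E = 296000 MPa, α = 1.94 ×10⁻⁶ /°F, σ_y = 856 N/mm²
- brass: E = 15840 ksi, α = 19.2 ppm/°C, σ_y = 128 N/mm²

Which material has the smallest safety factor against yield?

Converting E to GPa, α to ×10⁻⁶/K, σ_y to MPa, then σ and n for each:
  commercially pure titanium: E = 101.0, α = 8.64, σ_y = 312.0 → σ = 53.8 MPa, n = 5.79
  nickel superalloy: E = 215.0, α = 12.2, σ_y = 965.3 → σ = 162 MPa, n = 5.94
  silicon nitride: E = 296.0, α = 3.49, σ_y = 856.0 → σ = 63.8 MPa, n = 13.4
  brass: E = 109.2, α = 19.2, σ_y = 128.0 → σ = 129 MPa, n = 0.989
Brass has the lowest safety factor, n = 0.989.

brass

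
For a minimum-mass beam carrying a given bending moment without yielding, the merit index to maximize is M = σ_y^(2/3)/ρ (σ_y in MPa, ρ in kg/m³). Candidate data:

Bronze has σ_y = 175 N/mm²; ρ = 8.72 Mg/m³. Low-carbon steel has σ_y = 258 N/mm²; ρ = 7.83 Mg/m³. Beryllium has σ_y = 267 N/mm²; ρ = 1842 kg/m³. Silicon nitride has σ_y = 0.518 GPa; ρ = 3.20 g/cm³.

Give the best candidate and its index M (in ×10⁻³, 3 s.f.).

beryllium, M = 22.5×10⁻³

Putting every candidate on a common basis:
  bronze: σ_y = 175.0 MPa, ρ = 8720 kg/m³
  low-carbon steel: σ_y = 258.0 MPa, ρ = 7830 kg/m³
  beryllium: σ_y = 267.0 MPa, ρ = 1842 kg/m³
  silicon nitride: σ_y = 518.0 MPa, ρ = 3200 kg/m³
  beryllium: M = 22.5×10⁻³
  silicon nitride: M = 20.2×10⁻³
  low-carbon steel: M = 5.18×10⁻³
  bronze: M = 3.59×10⁻³
The maximum is for beryllium.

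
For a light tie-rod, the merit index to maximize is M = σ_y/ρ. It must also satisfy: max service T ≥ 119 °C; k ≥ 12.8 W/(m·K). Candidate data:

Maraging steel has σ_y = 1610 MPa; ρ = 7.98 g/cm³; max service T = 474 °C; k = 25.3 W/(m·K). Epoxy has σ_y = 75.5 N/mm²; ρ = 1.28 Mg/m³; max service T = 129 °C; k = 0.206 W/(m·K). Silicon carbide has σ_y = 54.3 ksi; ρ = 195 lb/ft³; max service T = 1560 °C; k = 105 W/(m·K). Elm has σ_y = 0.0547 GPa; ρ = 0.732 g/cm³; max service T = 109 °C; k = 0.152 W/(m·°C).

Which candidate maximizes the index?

maraging steel

Screen on constraints: max service T ≥ 119 °C; k ≥ 12.8 W/(m·K). Survivors: maraging steel, silicon carbide.
Normalizing units and computing the index:
  maraging steel: σ_y = 1610 MPa, ρ = 7980 kg/m³
  silicon carbide: σ_y = 374.4 MPa, ρ = 3124 kg/m³
  maraging steel: M = 202 kN·m/kg
  silicon carbide: M = 120 kN·m/kg
Maraging steel has the largest M.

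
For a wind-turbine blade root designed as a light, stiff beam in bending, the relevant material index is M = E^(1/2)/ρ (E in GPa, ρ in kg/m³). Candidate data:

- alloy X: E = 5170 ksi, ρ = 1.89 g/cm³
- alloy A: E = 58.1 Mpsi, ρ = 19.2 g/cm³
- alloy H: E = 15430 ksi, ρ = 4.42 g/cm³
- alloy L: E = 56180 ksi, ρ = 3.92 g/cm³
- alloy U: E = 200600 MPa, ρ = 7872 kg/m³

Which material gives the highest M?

Normalizing units and computing the index:
  alloy X: E = 35.65 GPa, ρ = 1890 kg/m³
  alloy A: E = 400.6 GPa, ρ = 19200 kg/m³
  alloy H: E = 106.4 GPa, ρ = 4420 kg/m³
  alloy L: E = 387.3 GPa, ρ = 3920 kg/m³
  alloy U: E = 200.6 GPa, ρ = 7872 kg/m³
  alloy L: M = 5.02×10⁻³
  alloy X: M = 3.16×10⁻³
  alloy H: M = 2.33×10⁻³
  alloy U: M = 1.80×10⁻³
  alloy A: M = 1.04×10⁻³
Alloy L ranks first.

alloy L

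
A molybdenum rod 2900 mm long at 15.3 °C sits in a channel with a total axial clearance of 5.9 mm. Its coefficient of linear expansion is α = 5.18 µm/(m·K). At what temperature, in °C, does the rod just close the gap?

α·L₀·ΔT = 5.9 mm ⇒ ΔT = 5.9 / (5.18×10⁻⁶ × 2900.0) = 392.8 K.
T = 15.3 + 392.8 = 408.1 °C.

408 °C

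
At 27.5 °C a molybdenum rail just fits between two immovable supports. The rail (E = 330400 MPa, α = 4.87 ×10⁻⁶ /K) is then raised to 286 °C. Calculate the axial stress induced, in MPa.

E = 330400 MPa = 330.4 GPa.
ΔT = 258.5 K. Constrained thermal stress σ = E·α·ΔT = 330.4×10³ MPa × 4.87×10⁻⁶ × 258.5 = 416 MPa (compressive).

416 MPa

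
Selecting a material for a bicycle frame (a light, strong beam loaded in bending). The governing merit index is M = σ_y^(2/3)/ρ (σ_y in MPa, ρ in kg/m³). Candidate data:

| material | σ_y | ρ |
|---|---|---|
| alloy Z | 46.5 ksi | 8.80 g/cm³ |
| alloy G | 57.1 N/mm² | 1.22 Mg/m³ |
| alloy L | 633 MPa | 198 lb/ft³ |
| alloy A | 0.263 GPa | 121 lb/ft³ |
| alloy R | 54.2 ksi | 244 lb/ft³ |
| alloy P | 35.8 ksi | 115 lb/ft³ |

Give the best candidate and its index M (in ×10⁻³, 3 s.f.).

Convert each candidate to consistent units, then evaluate M:
  alloy Z: σ_y = 320.6 MPa, ρ = 8800 kg/m³
  alloy G: σ_y = 57.10 MPa, ρ = 1220 kg/m³
  alloy L: σ_y = 633.0 MPa, ρ = 3172 kg/m³
  alloy A: σ_y = 263.0 MPa, ρ = 1938 kg/m³
  alloy R: σ_y = 373.7 MPa, ρ = 3909 kg/m³
  alloy P: σ_y = 246.8 MPa, ρ = 1842 kg/m³
  alloy L: M = 23.2×10⁻³
  alloy P: M = 21.4×10⁻³
  alloy A: M = 21.2×10⁻³
  alloy R: M = 13.3×10⁻³
  alloy G: M = 12.2×10⁻³
  alloy Z: M = 5.32×10⁻³
The maximum is for alloy L.

alloy L, M = 23.2×10⁻³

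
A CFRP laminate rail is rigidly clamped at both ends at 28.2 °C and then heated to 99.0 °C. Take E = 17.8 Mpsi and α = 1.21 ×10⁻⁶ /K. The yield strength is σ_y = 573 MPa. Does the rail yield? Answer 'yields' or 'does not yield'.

E = 17.8 Mpsi = 122.7 GPa.
ΔT = 70.80 K. Constrained thermal stress σ = E·α·ΔT = 122.7×10³ MPa × 1.21×10⁻⁶ × 70.80 = 10.5 MPa (compressive).
Compare to σ_y = 573 MPa: σ < σ_y, so it does not yield.

does not yield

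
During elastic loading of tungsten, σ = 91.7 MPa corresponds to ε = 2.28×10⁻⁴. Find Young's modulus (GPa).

E = σ/ε = 91.7 MPa / 2.28×10⁻⁴ = 402200 MPa = 402 GPa.

402 GPa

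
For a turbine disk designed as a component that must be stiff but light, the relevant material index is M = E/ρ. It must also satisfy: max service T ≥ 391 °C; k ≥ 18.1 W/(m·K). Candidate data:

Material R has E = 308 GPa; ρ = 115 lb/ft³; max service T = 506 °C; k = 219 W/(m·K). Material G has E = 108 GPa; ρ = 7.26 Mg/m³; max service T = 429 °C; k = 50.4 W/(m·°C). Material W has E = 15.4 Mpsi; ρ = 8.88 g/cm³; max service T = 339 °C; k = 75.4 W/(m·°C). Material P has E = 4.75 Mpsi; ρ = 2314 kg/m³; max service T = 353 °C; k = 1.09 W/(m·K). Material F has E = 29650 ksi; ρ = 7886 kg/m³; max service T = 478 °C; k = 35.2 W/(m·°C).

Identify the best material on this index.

material R

Screen on constraints: max service T ≥ 391 °C; k ≥ 18.1 W/(m·K). Survivors: material R, material G, material F.
Convert each candidate to consistent units, then evaluate M:
  material R: E = 308.0 GPa, ρ = 1842 kg/m³
  material G: E = 108.0 GPa, ρ = 7260 kg/m³
  material F: E = 204.4 GPa, ρ = 7886 kg/m³
  material R: M = 167 MN·m/kg
  material F: M = 25.9 MN·m/kg
  material G: M = 14.9 MN·m/kg
Material R has the largest M.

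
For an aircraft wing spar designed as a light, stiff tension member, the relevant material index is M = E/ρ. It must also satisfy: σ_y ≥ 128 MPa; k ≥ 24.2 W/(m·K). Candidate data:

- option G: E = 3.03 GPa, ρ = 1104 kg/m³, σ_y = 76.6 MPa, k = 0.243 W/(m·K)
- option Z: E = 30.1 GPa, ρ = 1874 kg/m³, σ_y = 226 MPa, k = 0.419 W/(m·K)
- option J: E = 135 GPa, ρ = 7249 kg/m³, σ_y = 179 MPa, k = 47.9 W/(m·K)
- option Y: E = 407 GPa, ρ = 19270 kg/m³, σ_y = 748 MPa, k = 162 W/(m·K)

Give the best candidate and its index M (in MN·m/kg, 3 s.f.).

Screen on constraints: σ_y ≥ 128 MPa; k ≥ 24.2 W/(m·K). Survivors: option J, option Y.
Computing M directly (units already consistent):
  option Y: M = 21.1 MN·m/kg
  option J: M = 18.6 MN·m/kg
Highest index: option Y.

option Y, M = 21.1 MN·m/kg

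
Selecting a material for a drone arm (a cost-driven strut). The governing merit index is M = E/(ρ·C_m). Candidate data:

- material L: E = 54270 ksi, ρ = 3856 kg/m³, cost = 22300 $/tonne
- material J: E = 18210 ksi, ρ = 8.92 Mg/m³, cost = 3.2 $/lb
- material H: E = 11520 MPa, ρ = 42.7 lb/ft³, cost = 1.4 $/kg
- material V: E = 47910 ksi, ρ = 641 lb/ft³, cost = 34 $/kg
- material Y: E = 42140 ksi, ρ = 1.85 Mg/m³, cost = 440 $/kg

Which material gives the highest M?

Convert each candidate to consistent units, then evaluate M:
  material L: E = 374.2 GPa, ρ = 3856 kg/m³, cost = 22.30 $/kg
  material J: E = 125.6 GPa, ρ = 8920 kg/m³, cost = 7.055 $/kg
  material H: E = 11.52 GPa, ρ = 684.0 kg/m³, cost = 1.400 $/kg
  material V: E = 330.3 GPa, ρ = 10270 kg/m³, cost = 34.00 $/kg
  material Y: E = 290.5 GPa, ρ = 1850 kg/m³, cost = 440.0 $/kg
  material H: M = 12.0 MN·m per $
  material L: M = 4.35 MN·m per $
  material J: M = 2.00 MN·m per $
  material V: M = 0.946 MN·m per $
  material Y: M = 0.357 MN·m per $
Highest index: material H.

material H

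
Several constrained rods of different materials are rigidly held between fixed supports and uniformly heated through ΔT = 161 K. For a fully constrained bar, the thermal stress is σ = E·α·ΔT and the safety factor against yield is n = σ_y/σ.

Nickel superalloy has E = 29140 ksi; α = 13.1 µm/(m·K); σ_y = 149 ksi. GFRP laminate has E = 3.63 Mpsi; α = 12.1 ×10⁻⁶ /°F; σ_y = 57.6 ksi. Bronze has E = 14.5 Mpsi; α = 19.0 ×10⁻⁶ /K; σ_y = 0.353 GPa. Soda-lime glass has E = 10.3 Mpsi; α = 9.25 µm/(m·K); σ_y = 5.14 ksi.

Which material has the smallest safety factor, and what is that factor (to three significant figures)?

With everything in SI (GPa, ×10⁻⁶/K, MPa):
  nickel superalloy: E = 200.9, α = 13.1, σ_y = 1027 → σ = 424 MPa, n = 2.42
  GFRP laminate: E = 25.03, α = 21.8, σ_y = 397.1 → σ = 87.8 MPa, n = 4.53
  bronze: E = 99.97, α = 19.0, σ_y = 353.0 → σ = 306 MPa, n = 1.15
  soda-lime glass: E = 71.02, α = 9.25, σ_y = 35.44 → σ = 106 MPa, n = 0.335
The minimum is soda-lime glass at n = 0.335.

soda-lime glass, n = 0.335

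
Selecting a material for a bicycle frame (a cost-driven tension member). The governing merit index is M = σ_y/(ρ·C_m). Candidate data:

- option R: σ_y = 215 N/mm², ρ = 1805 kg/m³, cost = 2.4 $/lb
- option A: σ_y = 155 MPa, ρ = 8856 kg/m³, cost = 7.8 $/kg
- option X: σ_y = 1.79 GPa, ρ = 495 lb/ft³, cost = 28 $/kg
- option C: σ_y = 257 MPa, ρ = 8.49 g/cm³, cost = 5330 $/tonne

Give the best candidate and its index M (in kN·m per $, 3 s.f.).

Putting every candidate on a common basis:
  option R: σ_y = 215.0 MPa, ρ = 1805 kg/m³, cost = 5.291 $/kg
  option A: σ_y = 155.0 MPa, ρ = 8856 kg/m³, cost = 7.800 $/kg
  option X: σ_y = 1790 MPa, ρ = 7929 kg/m³, cost = 28.00 $/kg
  option C: σ_y = 257.0 MPa, ρ = 8490 kg/m³, cost = 5.330 $/kg
  option R: M = 22.5 kN·m per $
  option X: M = 8.06 kN·m per $
  option C: M = 5.68 kN·m per $
  option A: M = 2.24 kN·m per $
The maximum is for option R.

option R, M = 22.5 kN·m per $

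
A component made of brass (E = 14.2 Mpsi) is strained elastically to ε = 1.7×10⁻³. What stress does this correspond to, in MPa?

E = 14.2 Mpsi = 97.91 GPa.
σ = E·ε = 97910 MPa × 1.7×10⁻³ = 166 MPa.

166 MPa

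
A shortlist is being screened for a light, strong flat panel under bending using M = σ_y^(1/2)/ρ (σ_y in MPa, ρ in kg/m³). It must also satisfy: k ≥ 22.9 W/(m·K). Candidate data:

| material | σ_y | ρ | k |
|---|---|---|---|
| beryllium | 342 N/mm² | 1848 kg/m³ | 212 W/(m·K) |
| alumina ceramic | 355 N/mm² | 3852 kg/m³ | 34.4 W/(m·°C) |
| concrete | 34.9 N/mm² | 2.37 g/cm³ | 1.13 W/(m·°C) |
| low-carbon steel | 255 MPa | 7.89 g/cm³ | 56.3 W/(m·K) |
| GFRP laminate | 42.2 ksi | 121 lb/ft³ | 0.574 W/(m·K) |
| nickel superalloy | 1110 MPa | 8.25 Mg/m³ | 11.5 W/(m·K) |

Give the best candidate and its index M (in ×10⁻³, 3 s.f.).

beryllium, M = 10.0×10⁻³

Screen on constraints: k ≥ 22.9 W/(m·K). Survivors: beryllium, alumina ceramic, low-carbon steel.
After converting to SI:
  beryllium: σ_y = 342.0 MPa, ρ = 1848 kg/m³
  alumina ceramic: σ_y = 355.0 MPa, ρ = 3852 kg/m³
  low-carbon steel: σ_y = 255.0 MPa, ρ = 7890 kg/m³
  beryllium: M = 10.0×10⁻³
  alumina ceramic: M = 4.89×10⁻³
  low-carbon steel: M = 2.02×10⁻³
Highest index: beryllium.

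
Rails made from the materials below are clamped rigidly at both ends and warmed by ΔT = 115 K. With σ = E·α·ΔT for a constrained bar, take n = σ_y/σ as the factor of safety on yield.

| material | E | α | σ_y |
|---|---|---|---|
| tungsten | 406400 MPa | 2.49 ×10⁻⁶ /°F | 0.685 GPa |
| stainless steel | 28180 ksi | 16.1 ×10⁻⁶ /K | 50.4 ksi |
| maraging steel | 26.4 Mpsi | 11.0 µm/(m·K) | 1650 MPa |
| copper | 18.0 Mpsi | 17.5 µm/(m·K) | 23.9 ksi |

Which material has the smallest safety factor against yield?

copper

With everything in SI (GPa, ×10⁻⁶/K, MPa):
  tungsten: E = 406.4, α = 4.48, σ_y = 685.0 → σ = 209 MPa, n = 3.27
  stainless steel: E = 194.3, α = 16.1, σ_y = 347.5 → σ = 360 MPa, n = 0.966
  maraging steel: E = 182.0, α = 11.0, σ_y = 1650 → σ = 230 MPa, n = 7.17
  copper: E = 124.1, α = 17.5, σ_y = 164.8 → σ = 250 MPa, n = 0.660
Copper has the lowest safety factor, n = 0.660.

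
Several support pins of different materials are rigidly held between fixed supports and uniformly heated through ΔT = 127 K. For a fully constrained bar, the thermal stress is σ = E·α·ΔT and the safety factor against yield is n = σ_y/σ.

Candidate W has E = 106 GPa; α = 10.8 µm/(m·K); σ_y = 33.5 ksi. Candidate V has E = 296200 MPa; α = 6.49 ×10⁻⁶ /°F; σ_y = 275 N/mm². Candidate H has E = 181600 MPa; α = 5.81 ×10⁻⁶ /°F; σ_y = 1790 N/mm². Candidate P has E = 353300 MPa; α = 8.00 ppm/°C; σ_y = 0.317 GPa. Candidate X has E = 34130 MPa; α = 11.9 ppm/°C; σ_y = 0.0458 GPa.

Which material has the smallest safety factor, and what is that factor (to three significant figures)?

Per material, after unit conversion:
  candidate W: E = 106.0, α = 10.8, σ_y = 231.0 → σ = 145 MPa, n = 1.59
  candidate V: E = 296.2, α = 11.7, σ_y = 275.0 → σ = 439 MPa, n = 0.626
  candidate H: E = 181.6, α = 10.5, σ_y = 1790 → σ = 241 MPa, n = 7.42
  candidate P: E = 353.3, α = 8.00, σ_y = 317.0 → σ = 359 MPa, n = 0.883
  candidate X: E = 34.13, α = 11.9, σ_y = 45.80 → σ = 51.6 MPa, n = 0.888
Candidate V has the lowest safety factor, n = 0.626.

candidate V, n = 0.626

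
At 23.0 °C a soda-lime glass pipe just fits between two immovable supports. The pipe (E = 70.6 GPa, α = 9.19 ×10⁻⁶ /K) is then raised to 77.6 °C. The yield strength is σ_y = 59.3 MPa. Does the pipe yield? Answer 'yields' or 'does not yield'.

does not yield

ΔT = 54.60 K. Constrained thermal stress σ = E·α·ΔT = 70.60×10³ MPa × 9.19×10⁻⁶ × 54.60 = 35.4 MPa (compressive).
Compare to σ_y = 59.3 MPa: σ < σ_y, so it does not yield.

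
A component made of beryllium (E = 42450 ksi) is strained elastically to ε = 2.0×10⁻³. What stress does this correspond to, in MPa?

585 MPa

E = 42450 ksi = 292.7 GPa.
σ = E·ε = 292700 MPa × 2.0×10⁻³ = 585 MPa.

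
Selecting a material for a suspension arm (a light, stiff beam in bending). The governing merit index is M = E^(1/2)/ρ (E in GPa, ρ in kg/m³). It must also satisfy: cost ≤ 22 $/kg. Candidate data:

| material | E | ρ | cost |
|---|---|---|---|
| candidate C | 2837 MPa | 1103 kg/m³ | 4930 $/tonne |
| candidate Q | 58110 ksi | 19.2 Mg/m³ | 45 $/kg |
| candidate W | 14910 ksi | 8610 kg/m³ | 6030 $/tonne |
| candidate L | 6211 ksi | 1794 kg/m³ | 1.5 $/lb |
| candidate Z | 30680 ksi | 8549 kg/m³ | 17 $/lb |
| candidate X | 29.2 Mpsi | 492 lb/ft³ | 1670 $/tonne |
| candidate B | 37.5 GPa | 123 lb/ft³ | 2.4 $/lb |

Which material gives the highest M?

Screen on constraints: cost ≤ 22 $/kg. Survivors: candidate C, candidate W, candidate L, candidate X, candidate B.
After converting to SI:
  candidate C: E = 2.837 GPa, ρ = 1103 kg/m³
  candidate W: E = 102.8 GPa, ρ = 8610 kg/m³
  candidate L: E = 42.82 GPa, ρ = 1794 kg/m³
  candidate X: E = 201.3 GPa, ρ = 7881 kg/m³
  candidate B: E = 37.50 GPa, ρ = 1970 kg/m³
  candidate L: M = 3.65×10⁻³
  candidate B: M = 3.11×10⁻³
  candidate X: M = 1.80×10⁻³
  candidate C: M = 1.53×10⁻³
  candidate W: M = 1.18×10⁻³
The maximum is for candidate L.

candidate L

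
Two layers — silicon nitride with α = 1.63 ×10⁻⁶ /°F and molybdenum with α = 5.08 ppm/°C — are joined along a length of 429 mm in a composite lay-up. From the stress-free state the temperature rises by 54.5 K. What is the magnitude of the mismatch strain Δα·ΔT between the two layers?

1.17×10⁻⁴

silicon nitride: α = 1.63×10⁻⁶/°F × 9/5 = 2.93×10⁻⁶/K.
Δα = |2.93 − 5.08|×10⁻⁶/K = 2.15×10⁻⁶/K.
Mismatch strain = Δα·ΔT = 2.15×10⁻⁶ × 54.5 = 1.17×10⁻⁴.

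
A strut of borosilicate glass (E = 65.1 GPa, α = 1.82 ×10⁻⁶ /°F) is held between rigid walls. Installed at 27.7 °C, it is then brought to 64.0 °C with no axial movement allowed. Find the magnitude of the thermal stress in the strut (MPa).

α = 1.82×10⁻⁶/°F × 9/5 = 3.28×10⁻⁶/K.
ΔT = 36.30 K. Constrained thermal stress σ = E·α·ΔT = 65.10×10³ MPa × 3.28×10⁻⁶ × 36.30 = 7.74 MPa (compressive).

7.74 MPa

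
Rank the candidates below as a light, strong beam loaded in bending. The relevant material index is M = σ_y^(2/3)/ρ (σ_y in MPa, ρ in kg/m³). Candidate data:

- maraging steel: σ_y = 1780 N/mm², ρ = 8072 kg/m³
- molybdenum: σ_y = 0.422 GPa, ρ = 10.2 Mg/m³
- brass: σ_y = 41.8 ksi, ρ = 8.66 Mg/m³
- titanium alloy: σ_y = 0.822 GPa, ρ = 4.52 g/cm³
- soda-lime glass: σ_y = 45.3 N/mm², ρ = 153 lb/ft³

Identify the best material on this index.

titanium alloy

Normalizing units and computing the index:
  maraging steel: σ_y = 1780 MPa, ρ = 8072 kg/m³
  molybdenum: σ_y = 422.0 MPa, ρ = 10200 kg/m³
  brass: σ_y = 288.2 MPa, ρ = 8660 kg/m³
  titanium alloy: σ_y = 822.0 MPa, ρ = 4520 kg/m³
  soda-lime glass: σ_y = 45.30 MPa, ρ = 2451 kg/m³
  titanium alloy: M = 19.4×10⁻³
  maraging steel: M = 18.2×10⁻³
  molybdenum: M = 5.52×10⁻³
  soda-lime glass: M = 5.19×10⁻³
  brass: M = 5.04×10⁻³
The maximum is for titanium alloy.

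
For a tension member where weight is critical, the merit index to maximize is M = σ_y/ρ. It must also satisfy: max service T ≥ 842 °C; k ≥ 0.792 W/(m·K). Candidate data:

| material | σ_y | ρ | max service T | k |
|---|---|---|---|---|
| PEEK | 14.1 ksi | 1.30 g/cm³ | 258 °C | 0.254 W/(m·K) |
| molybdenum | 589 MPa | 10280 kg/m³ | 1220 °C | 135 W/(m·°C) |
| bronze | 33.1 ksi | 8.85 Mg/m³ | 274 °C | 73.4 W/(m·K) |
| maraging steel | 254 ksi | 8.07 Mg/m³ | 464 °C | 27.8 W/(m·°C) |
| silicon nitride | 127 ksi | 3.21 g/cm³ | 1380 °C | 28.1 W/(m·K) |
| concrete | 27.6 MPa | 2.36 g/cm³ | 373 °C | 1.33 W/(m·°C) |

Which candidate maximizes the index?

Screen on constraints: max service T ≥ 842 °C; k ≥ 0.792 W/(m·K). Survivors: molybdenum, silicon nitride.
Putting every candidate on a common basis:
  molybdenum: σ_y = 589.0 MPa, ρ = 10280 kg/m³
  silicon nitride: σ_y = 875.6 MPa, ρ = 3210 kg/m³
  silicon nitride: M = 273 kN·m/kg
  molybdenum: M = 57.3 kN·m/kg
Highest index: silicon nitride.

silicon nitride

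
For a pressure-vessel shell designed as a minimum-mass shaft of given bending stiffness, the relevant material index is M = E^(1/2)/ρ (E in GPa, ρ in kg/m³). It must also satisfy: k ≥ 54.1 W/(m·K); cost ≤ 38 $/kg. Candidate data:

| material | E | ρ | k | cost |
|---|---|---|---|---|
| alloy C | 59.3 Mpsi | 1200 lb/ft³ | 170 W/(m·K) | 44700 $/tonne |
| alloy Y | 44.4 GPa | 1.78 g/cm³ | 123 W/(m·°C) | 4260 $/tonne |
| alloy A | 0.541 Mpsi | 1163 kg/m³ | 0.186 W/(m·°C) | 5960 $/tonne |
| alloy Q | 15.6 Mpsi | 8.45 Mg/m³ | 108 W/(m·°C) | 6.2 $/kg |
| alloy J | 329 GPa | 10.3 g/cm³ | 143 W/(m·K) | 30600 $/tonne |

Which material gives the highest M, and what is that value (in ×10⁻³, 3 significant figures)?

alloy Y, M = 3.74×10⁻³

Screen on constraints: k ≥ 54.1 W/(m·K); cost ≤ 38 $/kg. Survivors: alloy Y, alloy Q, alloy J.
In SI units:
  alloy Y: E = 44.40 GPa, ρ = 1780 kg/m³
  alloy Q: E = 107.6 GPa, ρ = 8450 kg/m³
  alloy J: E = 329.0 GPa, ρ = 10300 kg/m³
  alloy Y: M = 3.74×10⁻³
  alloy J: M = 1.76×10⁻³
  alloy Q: M = 1.23×10⁻³
Alloy Y has the largest M.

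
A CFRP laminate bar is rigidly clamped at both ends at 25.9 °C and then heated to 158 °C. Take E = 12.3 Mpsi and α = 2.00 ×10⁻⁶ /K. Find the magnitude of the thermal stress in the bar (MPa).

22.4 MPa

E = 12.3 Mpsi = 84.81 GPa.
ΔT = 132.1 K. Constrained thermal stress σ = E·α·ΔT = 84.81×10³ MPa × 2.00×10⁻⁶ × 132.1 = 22.4 MPa (compressive).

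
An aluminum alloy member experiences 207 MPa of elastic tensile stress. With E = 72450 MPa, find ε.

E = 72450 MPa = 72.45 GPa = 72450 MPa.
ε = σ/E = 207 / 72450 = 2.86×10⁻³.

2.86×10⁻³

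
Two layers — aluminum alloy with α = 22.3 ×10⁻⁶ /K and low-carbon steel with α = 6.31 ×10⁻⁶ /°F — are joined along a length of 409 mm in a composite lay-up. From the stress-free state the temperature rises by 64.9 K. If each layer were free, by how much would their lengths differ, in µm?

low-carbon steel: α = 6.31×10⁻⁶/°F × 9/5 = 11.4×10⁻⁶/K.
Δα = |22.3 − 11.4|×10⁻⁶/K = 10.9×10⁻⁶/K.
ΔL_mismatch = Δα·L·ΔT = 10.9×10⁻⁶ × 409.0 mm × 64.9 K = 290 µm.

290 µm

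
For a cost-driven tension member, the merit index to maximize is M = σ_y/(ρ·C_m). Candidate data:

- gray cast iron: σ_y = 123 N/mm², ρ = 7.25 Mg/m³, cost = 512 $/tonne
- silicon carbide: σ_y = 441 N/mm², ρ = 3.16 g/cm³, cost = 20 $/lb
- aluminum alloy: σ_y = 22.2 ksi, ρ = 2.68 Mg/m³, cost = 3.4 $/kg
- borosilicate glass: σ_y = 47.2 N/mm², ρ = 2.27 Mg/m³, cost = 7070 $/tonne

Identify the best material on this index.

After converting to SI:
  gray cast iron: σ_y = 123.0 MPa, ρ = 7250 kg/m³, cost = 0.5120 $/kg
  silicon carbide: σ_y = 441.0 MPa, ρ = 3160 kg/m³, cost = 44.09 $/kg
  aluminum alloy: σ_y = 153.1 MPa, ρ = 2680 kg/m³, cost = 3.400 $/kg
  borosilicate glass: σ_y = 47.20 MPa, ρ = 2270 kg/m³, cost = 7.070 $/kg
  gray cast iron: M = 33.1 kN·m per $
  aluminum alloy: M = 16.8 kN·m per $
  silicon carbide: M = 3.17 kN·m per $
  borosilicate glass: M = 2.94 kN·m per $
The maximum is for gray cast iron.

gray cast iron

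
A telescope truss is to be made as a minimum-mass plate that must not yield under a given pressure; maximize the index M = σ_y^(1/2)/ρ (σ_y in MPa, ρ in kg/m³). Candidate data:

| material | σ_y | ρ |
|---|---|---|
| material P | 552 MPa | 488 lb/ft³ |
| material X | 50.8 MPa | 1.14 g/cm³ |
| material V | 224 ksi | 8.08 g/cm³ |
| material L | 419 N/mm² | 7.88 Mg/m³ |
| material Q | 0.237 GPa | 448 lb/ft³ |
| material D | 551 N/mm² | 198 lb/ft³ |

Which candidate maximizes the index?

material D

In SI units:
  material P: σ_y = 552.0 MPa, ρ = 7817 kg/m³
  material X: σ_y = 50.80 MPa, ρ = 1140 kg/m³
  material V: σ_y = 1544 MPa, ρ = 8080 kg/m³
  material L: σ_y = 419.0 MPa, ρ = 7880 kg/m³
  material Q: σ_y = 237.0 MPa, ρ = 7176 kg/m³
  material D: σ_y = 551.0 MPa, ρ = 3172 kg/m³
  material D: M = 7.40×10⁻³
  material X: M = 6.25×10⁻³
  material V: M = 4.86×10⁻³
  material P: M = 3.01×10⁻³
  material L: M = 2.60×10⁻³
  material Q: M = 2.15×10⁻³
Material D ranks first.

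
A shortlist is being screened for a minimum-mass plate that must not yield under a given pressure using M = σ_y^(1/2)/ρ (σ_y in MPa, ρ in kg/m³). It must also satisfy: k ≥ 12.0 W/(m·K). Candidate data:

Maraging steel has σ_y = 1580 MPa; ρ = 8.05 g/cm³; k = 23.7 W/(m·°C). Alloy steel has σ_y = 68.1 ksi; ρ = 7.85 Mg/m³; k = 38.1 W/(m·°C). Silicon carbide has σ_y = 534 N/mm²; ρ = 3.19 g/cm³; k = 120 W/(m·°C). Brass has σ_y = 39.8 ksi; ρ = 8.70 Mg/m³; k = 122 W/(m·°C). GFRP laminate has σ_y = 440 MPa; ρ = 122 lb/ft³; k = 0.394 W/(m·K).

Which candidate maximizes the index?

silicon carbide

Screen on constraints: k ≥ 12.0 W/(m·K). Survivors: maraging steel, alloy steel, silicon carbide, brass.
In SI units:
  maraging steel: σ_y = 1580 MPa, ρ = 8050 kg/m³
  alloy steel: σ_y = 469.5 MPa, ρ = 7850 kg/m³
  silicon carbide: σ_y = 534.0 MPa, ρ = 3190 kg/m³
  brass: σ_y = 274.4 MPa, ρ = 8700 kg/m³
  silicon carbide: M = 7.24×10⁻³
  maraging steel: M = 4.94×10⁻³
  alloy steel: M = 2.76×10⁻³
  brass: M = 1.90×10⁻³
Highest index: silicon carbide.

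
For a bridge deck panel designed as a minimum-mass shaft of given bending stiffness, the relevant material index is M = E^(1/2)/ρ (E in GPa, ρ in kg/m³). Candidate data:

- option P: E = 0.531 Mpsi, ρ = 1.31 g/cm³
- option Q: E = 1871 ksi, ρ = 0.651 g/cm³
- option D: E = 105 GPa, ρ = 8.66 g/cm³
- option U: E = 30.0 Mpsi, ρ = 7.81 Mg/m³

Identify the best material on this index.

option Q

Putting every candidate on a common basis:
  option P: E = 3.661 GPa, ρ = 1310 kg/m³
  option Q: E = 12.90 GPa, ρ = 651.0 kg/m³
  option D: E = 105.0 GPa, ρ = 8660 kg/m³
  option U: E = 206.8 GPa, ρ = 7810 kg/m³
  option Q: M = 5.52×10⁻³
  option U: M = 1.84×10⁻³
  option P: M = 1.46×10⁻³
  option D: M = 1.18×10⁻³
The maximum is for option Q.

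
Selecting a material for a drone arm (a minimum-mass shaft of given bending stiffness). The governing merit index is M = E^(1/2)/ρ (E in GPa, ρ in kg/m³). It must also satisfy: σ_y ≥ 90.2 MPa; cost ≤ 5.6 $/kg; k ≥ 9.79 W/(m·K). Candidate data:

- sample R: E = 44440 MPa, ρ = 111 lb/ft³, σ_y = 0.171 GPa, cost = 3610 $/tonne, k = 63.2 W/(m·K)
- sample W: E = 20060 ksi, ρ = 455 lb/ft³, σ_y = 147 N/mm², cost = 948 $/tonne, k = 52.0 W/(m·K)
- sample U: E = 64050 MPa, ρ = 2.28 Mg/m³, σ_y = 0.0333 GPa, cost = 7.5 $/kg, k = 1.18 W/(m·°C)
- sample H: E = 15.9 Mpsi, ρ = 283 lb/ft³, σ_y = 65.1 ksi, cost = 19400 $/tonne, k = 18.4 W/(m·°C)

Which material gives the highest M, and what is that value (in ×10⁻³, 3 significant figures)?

Screen on constraints: σ_y ≥ 90.2 MPa; cost ≤ 5.6 $/kg; k ≥ 9.79 W/(m·K). Survivors: sample R, sample W.
Normalizing units and computing the index:
  sample R: E = 44.44 GPa, ρ = 1778 kg/m³
  sample W: E = 138.3 GPa, ρ = 7288 kg/m³
  sample R: M = 3.75×10⁻³
  sample W: M = 1.61×10⁻³
Highest index: sample R.

sample R, M = 3.75×10⁻³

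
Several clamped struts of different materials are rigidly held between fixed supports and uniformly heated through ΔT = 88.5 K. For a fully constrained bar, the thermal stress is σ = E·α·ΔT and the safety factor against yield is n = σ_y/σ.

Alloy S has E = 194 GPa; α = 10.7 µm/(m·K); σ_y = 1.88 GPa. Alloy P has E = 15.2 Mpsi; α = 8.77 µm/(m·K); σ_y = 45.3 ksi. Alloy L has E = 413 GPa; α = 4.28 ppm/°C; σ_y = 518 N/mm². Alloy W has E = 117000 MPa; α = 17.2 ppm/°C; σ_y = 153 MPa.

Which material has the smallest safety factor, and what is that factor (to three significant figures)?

alloy W, n = 0.859

With everything in SI (GPa, ×10⁻⁶/K, MPa):
  alloy S: E = 194.0, α = 10.7, σ_y = 1880 → σ = 184 MPa, n = 10.2
  alloy P: E = 104.8, α = 8.77, σ_y = 312.3 → σ = 81.3 MPa, n = 3.84
  alloy L: E = 413.0, α = 4.28, σ_y = 518.0 → σ = 156 MPa, n = 3.31
  alloy W: E = 117.0, α = 17.2, σ_y = 153.0 → σ = 178 MPa, n = 0.859
Alloy W has the lowest safety factor, n = 0.859.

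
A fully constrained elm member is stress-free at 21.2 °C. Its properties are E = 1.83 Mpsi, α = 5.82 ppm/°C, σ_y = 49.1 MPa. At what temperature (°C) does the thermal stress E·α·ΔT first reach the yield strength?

E = 1.83 Mpsi = 12.62 GPa.
E·α·ΔT = 49.10 MPa ⇒ ΔT = 49.10 / (12.62×10³ × 5.82×10⁻⁶) = 668.6 K.
T = 21.2 + 668.6 = 689.8 °C.

690 °C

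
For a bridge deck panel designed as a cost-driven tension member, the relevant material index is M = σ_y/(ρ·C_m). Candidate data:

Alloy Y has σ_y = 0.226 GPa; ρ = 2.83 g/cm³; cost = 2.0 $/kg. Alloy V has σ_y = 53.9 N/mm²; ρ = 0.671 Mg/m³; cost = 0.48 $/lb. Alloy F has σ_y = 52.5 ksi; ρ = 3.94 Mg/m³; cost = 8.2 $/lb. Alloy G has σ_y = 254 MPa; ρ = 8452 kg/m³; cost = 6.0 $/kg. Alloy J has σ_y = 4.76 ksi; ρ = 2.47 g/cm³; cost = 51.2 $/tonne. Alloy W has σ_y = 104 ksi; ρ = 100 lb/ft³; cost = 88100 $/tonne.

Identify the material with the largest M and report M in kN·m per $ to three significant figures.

After converting to SI:
  alloy Y: σ_y = 226.0 MPa, ρ = 2830 kg/m³, cost = 2.000 $/kg
  alloy V: σ_y = 53.90 MPa, ρ = 671.0 kg/m³, cost = 1.058 $/kg
  alloy F: σ_y = 362.0 MPa, ρ = 3940 kg/m³, cost = 18.08 $/kg
  alloy G: σ_y = 254.0 MPa, ρ = 8452 kg/m³, cost = 6.000 $/kg
  alloy J: σ_y = 32.82 MPa, ρ = 2470 kg/m³, cost = 0.05120 $/kg
  alloy W: σ_y = 717.1 MPa, ρ = 1602 kg/m³, cost = 88.10 $/kg
  alloy J: M = 260 kN·m per $
  alloy V: M = 75.9 kN·m per $
  alloy Y: M = 39.9 kN·m per $
  alloy F: M = 5.08 kN·m per $
  alloy W: M = 5.08 kN·m per $
  alloy G: M = 5.01 kN·m per $
Highest index: alloy J.

alloy J, M = 260 kN·m per $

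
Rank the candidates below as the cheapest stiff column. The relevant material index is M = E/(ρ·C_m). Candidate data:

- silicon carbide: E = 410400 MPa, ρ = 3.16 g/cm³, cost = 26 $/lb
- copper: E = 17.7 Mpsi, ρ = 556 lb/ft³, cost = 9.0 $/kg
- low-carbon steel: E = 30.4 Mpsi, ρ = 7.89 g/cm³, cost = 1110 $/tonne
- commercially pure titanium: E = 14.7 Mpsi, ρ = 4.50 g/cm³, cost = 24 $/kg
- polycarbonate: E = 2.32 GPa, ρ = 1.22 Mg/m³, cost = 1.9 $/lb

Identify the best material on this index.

Convert each candidate to consistent units, then evaluate M:
  silicon carbide: E = 410.4 GPa, ρ = 3160 kg/m³, cost = 57.32 $/kg
  copper: E = 122.0 GPa, ρ = 8906 kg/m³, cost = 9.000 $/kg
  low-carbon steel: E = 209.6 GPa, ρ = 7890 kg/m³, cost = 1.110 $/kg
  commercially pure titanium: E = 101.4 GPa, ρ = 4500 kg/m³, cost = 24.00 $/kg
  polycarbonate: E = 2.320 GPa, ρ = 1220 kg/m³, cost = 4.189 $/kg
  low-carbon steel: M = 23.9 MN·m per $
  silicon carbide: M = 2.27 MN·m per $
  copper: M = 1.52 MN·m per $
  commercially pure titanium: M = 0.938 MN·m per $
  polycarbonate: M = 0.454 MN·m per $
Low-carbon steel ranks first.

low-carbon steel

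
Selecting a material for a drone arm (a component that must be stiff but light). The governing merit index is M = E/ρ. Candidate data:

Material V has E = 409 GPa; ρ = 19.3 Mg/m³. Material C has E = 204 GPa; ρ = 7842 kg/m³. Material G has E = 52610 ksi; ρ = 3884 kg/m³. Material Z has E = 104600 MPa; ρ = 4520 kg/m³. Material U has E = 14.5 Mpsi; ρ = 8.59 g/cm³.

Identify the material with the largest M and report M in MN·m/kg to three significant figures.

Putting every candidate on a common basis:
  material V: E = 409.0 GPa, ρ = 19300 kg/m³
  material C: E = 204.0 GPa, ρ = 7842 kg/m³
  material G: E = 362.7 GPa, ρ = 3884 kg/m³
  material Z: E = 104.6 GPa, ρ = 4520 kg/m³
  material U: E = 99.97 GPa, ρ = 8590 kg/m³
  material G: M = 93.4 MN·m/kg
  material C: M = 26.0 MN·m/kg
  material Z: M = 23.1 MN·m/kg
  material V: M = 21.2 MN·m/kg
  material U: M = 11.6 MN·m/kg
Material G has the largest M.

material G, M = 93.4 MN·m/kg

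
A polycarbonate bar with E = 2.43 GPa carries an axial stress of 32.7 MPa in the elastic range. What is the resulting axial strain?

ε = σ/E = 32.7 / 2430 = 0.0135.

0.0135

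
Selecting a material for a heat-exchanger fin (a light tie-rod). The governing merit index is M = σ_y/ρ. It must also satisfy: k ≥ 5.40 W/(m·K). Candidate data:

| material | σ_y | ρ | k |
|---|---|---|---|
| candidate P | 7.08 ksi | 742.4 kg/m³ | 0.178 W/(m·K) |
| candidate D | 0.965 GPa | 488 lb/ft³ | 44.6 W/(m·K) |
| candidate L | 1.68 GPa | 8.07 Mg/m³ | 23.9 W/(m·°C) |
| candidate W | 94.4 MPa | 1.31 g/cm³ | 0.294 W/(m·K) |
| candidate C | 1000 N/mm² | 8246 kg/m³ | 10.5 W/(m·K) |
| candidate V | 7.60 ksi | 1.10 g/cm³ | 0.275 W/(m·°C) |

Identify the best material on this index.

candidate L

Screen on constraints: k ≥ 5.40 W/(m·K). Survivors: candidate D, candidate L, candidate C.
In SI units:
  candidate D: σ_y = 965.0 MPa, ρ = 7817 kg/m³
  candidate L: σ_y = 1680 MPa, ρ = 8070 kg/m³
  candidate C: σ_y = 1000 MPa, ρ = 8246 kg/m³
  candidate L: M = 208 kN·m/kg
  candidate D: M = 123 kN·m/kg
  candidate C: M = 121 kN·m/kg
Candidate L has the largest M.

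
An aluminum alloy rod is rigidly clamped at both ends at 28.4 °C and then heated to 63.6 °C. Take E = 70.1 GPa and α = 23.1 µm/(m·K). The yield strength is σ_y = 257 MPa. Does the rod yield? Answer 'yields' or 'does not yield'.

does not yield

ΔT = 35.20 K. Constrained thermal stress σ = E·α·ΔT = 70.10×10³ MPa × 23.1×10⁻⁶ × 35.20 = 57.0 MPa (compressive).
Compare to σ_y = 257 MPa: σ < σ_y, so it does not yield.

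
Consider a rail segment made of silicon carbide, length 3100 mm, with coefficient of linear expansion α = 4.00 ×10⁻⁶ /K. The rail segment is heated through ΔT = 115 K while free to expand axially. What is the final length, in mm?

3101.4 mm

ΔL = α·L₀·ΔT = 4.00×10⁻⁶ × 3100 mm × 115.0 K = 1.43 mm.
L = L₀ + ΔL = 3100 + 1.43 = 3101.4 mm.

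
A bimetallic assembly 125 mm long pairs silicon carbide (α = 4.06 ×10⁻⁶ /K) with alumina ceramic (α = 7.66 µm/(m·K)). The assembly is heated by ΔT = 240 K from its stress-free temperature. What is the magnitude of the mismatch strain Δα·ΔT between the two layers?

8.64×10⁻⁴

Δα = |4.06 − 7.66|×10⁻⁶/K = 3.60×10⁻⁶/K.
Mismatch strain = Δα·ΔT = 3.60×10⁻⁶ × 240.0 = 8.64×10⁻⁴.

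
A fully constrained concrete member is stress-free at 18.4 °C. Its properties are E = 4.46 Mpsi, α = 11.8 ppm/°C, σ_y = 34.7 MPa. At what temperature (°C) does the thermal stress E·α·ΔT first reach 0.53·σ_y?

69.1 °C

E = 4.46 Mpsi = 30.75 GPa.
E·α·ΔT = 18.39 MPa ⇒ ΔT = 18.39 / (30.75×10³ × 11.8×10⁻⁶) = 50.68 K.
T = 18.4 + 50.68 = 69.08 °C.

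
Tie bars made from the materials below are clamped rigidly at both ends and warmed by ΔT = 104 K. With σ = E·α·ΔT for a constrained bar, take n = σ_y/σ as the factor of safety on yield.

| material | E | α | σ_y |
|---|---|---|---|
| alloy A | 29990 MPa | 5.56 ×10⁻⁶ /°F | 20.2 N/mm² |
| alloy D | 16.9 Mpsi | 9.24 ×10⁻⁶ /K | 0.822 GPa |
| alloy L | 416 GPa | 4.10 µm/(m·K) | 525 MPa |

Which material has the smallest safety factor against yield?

Per material, after unit conversion:
  alloy A: E = 29.99, α = 10.0, σ_y = 20.20 → σ = 31.2 MPa, n = 0.647
  alloy D: E = 116.5, α = 9.24, σ_y = 822.0 → σ = 112 MPa, n = 7.34
  alloy L: E = 416.0, α = 4.10, σ_y = 525.0 → σ = 177 MPa, n = 2.96
Alloy A has the lowest safety factor, n = 0.647.

alloy A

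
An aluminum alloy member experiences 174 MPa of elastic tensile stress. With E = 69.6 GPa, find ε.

ε = σ/E = 174 / 69600 = 2.50×10⁻³.

2.50×10⁻³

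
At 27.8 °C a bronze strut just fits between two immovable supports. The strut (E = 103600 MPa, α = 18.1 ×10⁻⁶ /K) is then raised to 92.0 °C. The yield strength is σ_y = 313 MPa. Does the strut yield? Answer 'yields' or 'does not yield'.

E = 103600 MPa = 103.6 GPa.
ΔT = 64.20 K. Constrained thermal stress σ = E·α·ΔT = 103.6×10³ MPa × 18.1×10⁻⁶ × 64.20 = 120 MPa (compressive).
Compare to σ_y = 313 MPa: σ < σ_y, so it does not yield.

does not yield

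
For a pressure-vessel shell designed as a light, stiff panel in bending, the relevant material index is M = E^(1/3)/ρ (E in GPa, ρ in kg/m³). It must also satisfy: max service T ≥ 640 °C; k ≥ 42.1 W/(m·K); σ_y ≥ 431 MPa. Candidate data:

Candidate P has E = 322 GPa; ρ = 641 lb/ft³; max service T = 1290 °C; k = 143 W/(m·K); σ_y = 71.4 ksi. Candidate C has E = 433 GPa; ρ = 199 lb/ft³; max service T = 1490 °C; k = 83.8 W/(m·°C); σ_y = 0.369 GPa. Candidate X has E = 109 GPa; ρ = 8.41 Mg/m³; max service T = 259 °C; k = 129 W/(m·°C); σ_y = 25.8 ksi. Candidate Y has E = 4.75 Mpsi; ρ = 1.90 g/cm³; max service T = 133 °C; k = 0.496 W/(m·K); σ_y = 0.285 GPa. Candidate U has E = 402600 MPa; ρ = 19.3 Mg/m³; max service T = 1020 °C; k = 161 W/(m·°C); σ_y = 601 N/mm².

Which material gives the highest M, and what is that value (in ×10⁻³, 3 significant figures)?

candidate P, M = 0.668×10⁻³

Screen on constraints: max service T ≥ 640 °C; k ≥ 42.1 W/(m·K); σ_y ≥ 431 MPa. Survivors: candidate P, candidate U.
Normalizing units and computing the index:
  candidate P: E = 322.0 GPa, ρ = 10270 kg/m³
  candidate U: E = 402.6 GPa, ρ = 19300 kg/m³
  candidate P: M = 0.668×10⁻³
  candidate U: M = 0.383×10⁻³
Highest index: candidate P.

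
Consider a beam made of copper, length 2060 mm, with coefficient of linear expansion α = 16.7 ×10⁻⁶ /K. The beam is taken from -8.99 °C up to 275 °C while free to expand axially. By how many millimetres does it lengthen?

ΔT = 275 − (-8.99) = 284.0 K.
ΔL = α·L₀·ΔT = 16.7×10⁻⁶ × 2060 mm × 284.0 K = 9.77 mm.

9.77 mm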